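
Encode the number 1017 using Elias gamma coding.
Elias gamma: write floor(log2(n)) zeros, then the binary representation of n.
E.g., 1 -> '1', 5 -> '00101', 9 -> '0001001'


num_bits = floor(log2(1017)) + 1 = 10
leading_zeros = num_bits - 1 = 9
binary(1017) = 1111111001

Elias gamma(1017) = '000000000' + '1111111001' = 0000000001111111001 (19 bits)


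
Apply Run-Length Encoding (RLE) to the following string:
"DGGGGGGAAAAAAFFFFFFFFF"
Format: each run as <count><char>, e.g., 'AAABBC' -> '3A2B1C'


Scanning runs left to right:
  i=0: run of 'D' x 1 -> '1D'
  i=1: run of 'G' x 6 -> '6G'
  i=7: run of 'A' x 6 -> '6A'
  i=13: run of 'F' x 9 -> '9F'

RLE = 1D6G6A9F


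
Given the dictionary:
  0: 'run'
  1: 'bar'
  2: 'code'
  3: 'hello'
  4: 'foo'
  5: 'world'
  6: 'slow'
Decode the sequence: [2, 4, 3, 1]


Look up each index in the dictionary:
  2 -> 'code'
  4 -> 'foo'
  3 -> 'hello'
  1 -> 'bar'

Decoded: "code foo hello bar"


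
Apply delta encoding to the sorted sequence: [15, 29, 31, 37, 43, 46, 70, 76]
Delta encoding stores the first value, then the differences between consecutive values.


First value: 15
Deltas:
  29 - 15 = 14
  31 - 29 = 2
  37 - 31 = 6
  43 - 37 = 6
  46 - 43 = 3
  70 - 46 = 24
  76 - 70 = 6


Delta encoded: [15, 14, 2, 6, 6, 3, 24, 6]


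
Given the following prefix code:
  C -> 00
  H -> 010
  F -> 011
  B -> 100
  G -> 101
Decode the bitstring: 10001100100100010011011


Decoding step by step:
Bits 100 -> B
Bits 011 -> F
Bits 00 -> C
Bits 100 -> B
Bits 100 -> B
Bits 010 -> H
Bits 011 -> F
Bits 011 -> F


Decoded message: BFCBBHFF


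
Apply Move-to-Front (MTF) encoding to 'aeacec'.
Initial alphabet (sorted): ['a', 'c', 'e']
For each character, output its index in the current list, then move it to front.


MTF encoding:
'a': index 0 in ['a', 'c', 'e'] -> ['a', 'c', 'e']
'e': index 2 in ['a', 'c', 'e'] -> ['e', 'a', 'c']
'a': index 1 in ['e', 'a', 'c'] -> ['a', 'e', 'c']
'c': index 2 in ['a', 'e', 'c'] -> ['c', 'a', 'e']
'e': index 2 in ['c', 'a', 'e'] -> ['e', 'c', 'a']
'c': index 1 in ['e', 'c', 'a'] -> ['c', 'e', 'a']


Output: [0, 2, 1, 2, 2, 1]


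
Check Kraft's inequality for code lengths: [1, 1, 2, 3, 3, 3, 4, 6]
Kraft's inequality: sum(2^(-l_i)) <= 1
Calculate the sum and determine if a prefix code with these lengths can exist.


Sum = 2^(-1) + 2^(-1) + 2^(-2) + 2^(-3) + 2^(-3) + 2^(-3) + 2^(-4) + 2^(-6)
    = 0.5 + 0.5 + 0.25 + 0.125 + 0.125 + 0.125 + 0.0625 + 0.015625
    = 109/64 = 1.703125
Since 1.703125 > 1, Kraft's inequality is NOT satisfied.
A prefix code with these lengths CANNOT exist.

Kraft sum = 1.703125. Not satisfied.


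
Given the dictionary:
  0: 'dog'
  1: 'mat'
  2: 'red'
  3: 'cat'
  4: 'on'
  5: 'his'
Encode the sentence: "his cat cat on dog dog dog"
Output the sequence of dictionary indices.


Look up each word in the dictionary:
  'his' -> 5
  'cat' -> 3
  'cat' -> 3
  'on' -> 4
  'dog' -> 0
  'dog' -> 0
  'dog' -> 0

Encoded: [5, 3, 3, 4, 0, 0, 0]


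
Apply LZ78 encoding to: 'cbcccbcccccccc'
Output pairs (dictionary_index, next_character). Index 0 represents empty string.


LZ78 encoding steps:
Dictionary: {0: ''}
Step 1: w='' (idx 0), next='c' -> output (0, 'c'), add 'c' as idx 1
Step 2: w='' (idx 0), next='b' -> output (0, 'b'), add 'b' as idx 2
Step 3: w='c' (idx 1), next='c' -> output (1, 'c'), add 'cc' as idx 3
Step 4: w='c' (idx 1), next='b' -> output (1, 'b'), add 'cb' as idx 4
Step 5: w='cc' (idx 3), next='c' -> output (3, 'c'), add 'ccc' as idx 5
Step 6: w='ccc' (idx 5), next='c' -> output (5, 'c'), add 'cccc' as idx 6
Step 7: w='c' (idx 1), end of input -> output (1, '')


Encoded: [(0, 'c'), (0, 'b'), (1, 'c'), (1, 'b'), (3, 'c'), (5, 'c'), (1, '')]


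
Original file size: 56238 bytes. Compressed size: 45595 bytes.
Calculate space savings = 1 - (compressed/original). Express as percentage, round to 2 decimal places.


ratio = compressed/original = 45595/56238 = 0.810751
savings = 1 - ratio = 1 - 0.810751 = 0.189249
as a percentage: 0.189249 * 100 = 18.92%

Space savings = 1 - 45595/56238 = 18.92%


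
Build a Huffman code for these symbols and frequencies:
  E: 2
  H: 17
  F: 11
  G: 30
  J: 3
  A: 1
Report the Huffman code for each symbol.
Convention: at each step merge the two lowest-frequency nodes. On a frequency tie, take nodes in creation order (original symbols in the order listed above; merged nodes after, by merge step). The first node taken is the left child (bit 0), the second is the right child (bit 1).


Huffman tree construction:
Step 1: Merge A(1) + E(2) = 3
Step 2: Merge J(3) + (A+E)(3) = 6
Step 3: Merge (J+(A+E))(6) + F(11) = 17
Step 4: Merge H(17) + ((J+(A+E))+F)(17) = 34
Step 5: Merge G(30) + (H+((J+(A+E))+F))(34) = 64
Read each symbol's code off the tree from the root (left child = 0, right child = 1).

Codes:
  E: 11011 (length 5)
  H: 10 (length 2)
  F: 111 (length 3)
  G: 0 (length 1)
  J: 1100 (length 4)
  A: 11010 (length 5)
Average code length: 124/64 = 1.9375 bits/symbol


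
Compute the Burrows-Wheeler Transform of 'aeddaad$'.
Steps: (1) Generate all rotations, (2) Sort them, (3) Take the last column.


Rotations (sorted):
  0: $aeddaad -> last char: d
  1: aad$aedd -> last char: d
  2: ad$aedda -> last char: a
  3: aeddaad$ -> last char: $
  4: d$aeddaa -> last char: a
  5: daad$aed -> last char: d
  6: ddaad$ae -> last char: e
  7: eddaad$a -> last char: a


BWT = dda$adea


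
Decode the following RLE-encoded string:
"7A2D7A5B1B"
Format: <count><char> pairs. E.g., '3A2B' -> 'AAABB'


Expanding each <count><char> pair:
  7A -> 'AAAAAAA'
  2D -> 'DD'
  7A -> 'AAAAAAA'
  5B -> 'BBBBB'
  1B -> 'B'

Decoded = AAAAAAADDAAAAAAABBBBBB


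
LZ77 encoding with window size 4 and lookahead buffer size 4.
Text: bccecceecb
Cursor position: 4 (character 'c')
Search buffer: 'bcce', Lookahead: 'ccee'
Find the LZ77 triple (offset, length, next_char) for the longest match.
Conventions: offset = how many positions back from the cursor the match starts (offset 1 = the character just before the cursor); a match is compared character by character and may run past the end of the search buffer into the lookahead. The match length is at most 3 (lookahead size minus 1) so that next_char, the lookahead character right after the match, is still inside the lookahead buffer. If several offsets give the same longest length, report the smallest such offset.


Try each offset into the search buffer:
  offset=1 (pos 3, char 'e'): match length 0
  offset=2 (pos 2, char 'c'): match length 1
  offset=3 (pos 1, char 'c'): match length 3
  offset=4 (pos 0, char 'b'): match length 0
Longest match has length 3 at offset 3.
next_char = character at position 4 + 3 = 7 -> 'e'

Best match: offset=3, length=3 (matching 'cce' starting at position 1)
LZ77 triple: (3, 3, 'e')


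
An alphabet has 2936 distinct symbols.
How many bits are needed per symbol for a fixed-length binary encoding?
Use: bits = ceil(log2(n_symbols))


log2(2936) = 11.5196
Bracket: 2^11 = 2048 < 2936 <= 2^12 = 4096
So ceil(log2(2936)) = 12

bits = ceil(log2(2936)) = ceil(11.5196) = 12 bits


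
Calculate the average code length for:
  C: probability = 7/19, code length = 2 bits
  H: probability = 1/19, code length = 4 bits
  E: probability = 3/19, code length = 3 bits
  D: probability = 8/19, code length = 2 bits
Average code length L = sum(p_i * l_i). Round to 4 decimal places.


Weighted contributions p_i * l_i:
  C: (7/19) * 2 = 14/19
  H: (1/19) * 4 = 4/19
  E: (3/19) * 3 = 9/19
  D: (8/19) * 2 = 16/19
Sum = (14 + 4 + 9 + 16)/19 = 43/19

L = 43/19 = 2.2632 bits/symbol


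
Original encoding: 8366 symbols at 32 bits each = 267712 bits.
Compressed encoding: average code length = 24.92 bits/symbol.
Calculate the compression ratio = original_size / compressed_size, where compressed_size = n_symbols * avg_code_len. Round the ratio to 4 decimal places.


original_size = n_symbols * orig_bits = 8366 * 32 = 267712 bits
compressed_size = n_symbols * avg_code_len = 8366 * 24.92 = 208480.72 bits
ratio = original_size / compressed_size = 267712 / 208480.72 = 1.2841

Compression ratio = 1.2841


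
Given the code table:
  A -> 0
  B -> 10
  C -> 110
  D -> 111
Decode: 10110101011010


Decoding:
10 -> B
110 -> C
10 -> B
10 -> B
110 -> C
10 -> B


Result: BCBBCB


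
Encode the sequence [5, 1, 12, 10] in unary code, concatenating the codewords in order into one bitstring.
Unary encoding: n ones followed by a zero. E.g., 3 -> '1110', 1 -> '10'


Encode each number as n ones followed by a terminating 0:
  5 -> 111110 (6 bits)
  1 -> 10 (2 bits)
  12 -> 1111111111110 (13 bits)
  10 -> 11111111110 (11 bits)
Total length = 6 + 2 + 13 + 11 = 32 bits.

Unary([5, 1, 12, 10]) = 11111010111111111111011111111110 (32 bits)


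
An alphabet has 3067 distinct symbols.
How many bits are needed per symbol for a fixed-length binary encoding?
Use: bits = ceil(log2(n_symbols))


log2(3067) = 11.5826
Bracket: 2^11 = 2048 < 3067 <= 2^12 = 4096
So ceil(log2(3067)) = 12

bits = ceil(log2(3067)) = ceil(11.5826) = 12 bits


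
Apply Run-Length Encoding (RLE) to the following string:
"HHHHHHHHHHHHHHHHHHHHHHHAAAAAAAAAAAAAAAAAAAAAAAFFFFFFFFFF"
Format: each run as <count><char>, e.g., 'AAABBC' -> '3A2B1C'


Scanning runs left to right:
  i=0: run of 'H' x 23 -> '23H'
  i=23: run of 'A' x 23 -> '23A'
  i=46: run of 'F' x 10 -> '10F'

RLE = 23H23A10F


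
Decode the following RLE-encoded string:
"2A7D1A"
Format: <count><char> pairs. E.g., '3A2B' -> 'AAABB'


Expanding each <count><char> pair:
  2A -> 'AA'
  7D -> 'DDDDDDD'
  1A -> 'A'

Decoded = AADDDDDDDA


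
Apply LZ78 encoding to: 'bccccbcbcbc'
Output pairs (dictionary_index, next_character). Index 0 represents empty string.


LZ78 encoding steps:
Dictionary: {0: ''}
Step 1: w='' (idx 0), next='b' -> output (0, 'b'), add 'b' as idx 1
Step 2: w='' (idx 0), next='c' -> output (0, 'c'), add 'c' as idx 2
Step 3: w='c' (idx 2), next='c' -> output (2, 'c'), add 'cc' as idx 3
Step 4: w='c' (idx 2), next='b' -> output (2, 'b'), add 'cb' as idx 4
Step 5: w='cb' (idx 4), next='c' -> output (4, 'c'), add 'cbc' as idx 5
Step 6: w='b' (idx 1), next='c' -> output (1, 'c'), add 'bc' as idx 6


Encoded: [(0, 'b'), (0, 'c'), (2, 'c'), (2, 'b'), (4, 'c'), (1, 'c')]


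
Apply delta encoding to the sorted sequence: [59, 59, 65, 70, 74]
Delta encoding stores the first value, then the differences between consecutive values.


First value: 59
Deltas:
  59 - 59 = 0
  65 - 59 = 6
  70 - 65 = 5
  74 - 70 = 4


Delta encoded: [59, 0, 6, 5, 4]


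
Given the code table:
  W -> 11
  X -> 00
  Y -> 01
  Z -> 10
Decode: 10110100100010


Decoding:
10 -> Z
11 -> W
01 -> Y
00 -> X
10 -> Z
00 -> X
10 -> Z


Result: ZWYXZXZ


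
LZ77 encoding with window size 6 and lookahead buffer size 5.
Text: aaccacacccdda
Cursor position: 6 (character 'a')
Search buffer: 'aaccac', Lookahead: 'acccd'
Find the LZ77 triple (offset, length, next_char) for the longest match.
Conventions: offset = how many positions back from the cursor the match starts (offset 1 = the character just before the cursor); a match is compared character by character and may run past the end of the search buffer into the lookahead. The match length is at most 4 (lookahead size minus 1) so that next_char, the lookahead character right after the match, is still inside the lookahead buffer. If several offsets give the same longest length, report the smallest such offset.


Try each offset into the search buffer:
  offset=1 (pos 5, char 'c'): match length 0
  offset=2 (pos 4, char 'a'): match length 2
  offset=3 (pos 3, char 'c'): match length 0
  offset=4 (pos 2, char 'c'): match length 0
  offset=5 (pos 1, char 'a'): match length 3
  offset=6 (pos 0, char 'a'): match length 1
Longest match has length 3 at offset 5.
next_char = character at position 6 + 3 = 9 -> 'c'

Best match: offset=5, length=3 (matching 'acc' starting at position 1)
LZ77 triple: (5, 3, 'c')


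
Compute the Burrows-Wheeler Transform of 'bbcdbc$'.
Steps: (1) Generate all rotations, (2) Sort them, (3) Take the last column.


Rotations (sorted):
  0: $bbcdbc -> last char: c
  1: bbcdbc$ -> last char: $
  2: bc$bbcd -> last char: d
  3: bcdbc$b -> last char: b
  4: c$bbcdb -> last char: b
  5: cdbc$bb -> last char: b
  6: dbc$bbc -> last char: c


BWT = c$dbbbc


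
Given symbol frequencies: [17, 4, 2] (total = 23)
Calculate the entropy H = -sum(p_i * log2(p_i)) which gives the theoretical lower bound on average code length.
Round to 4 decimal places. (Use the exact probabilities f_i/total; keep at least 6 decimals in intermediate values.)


Per-symbol terms -p_i * log2(p_i) with p_i = f_i/23:
  p = 17/23 = 0.739130: log2(p) = -0.436099, -p*log2(p) = 0.322334
  p = 4/23 = 0.173913: log2(p) = -2.523562, -p*log2(p) = 0.438880
  p = 2/23 = 0.086957: log2(p) = -3.523562, -p*log2(p) = 0.306397
H = 0.322334 + 0.438880 + 0.306397 = 1.067611

H = 1.0676 bits/symbol


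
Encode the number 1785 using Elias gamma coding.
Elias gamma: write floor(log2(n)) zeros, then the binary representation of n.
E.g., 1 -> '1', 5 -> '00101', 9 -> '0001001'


num_bits = floor(log2(1785)) + 1 = 11
leading_zeros = num_bits - 1 = 10
binary(1785) = 11011111001

Elias gamma(1785) = '0000000000' + '11011111001' = 000000000011011111001 (21 bits)


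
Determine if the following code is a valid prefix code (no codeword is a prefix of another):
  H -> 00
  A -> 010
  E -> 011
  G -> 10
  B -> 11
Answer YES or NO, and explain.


Checking each pair (does one codeword prefix another?):
  H='00' vs A='010': no prefix
  H='00' vs E='011': no prefix
  H='00' vs G='10': no prefix
  H='00' vs B='11': no prefix
  A='010' vs H='00': no prefix
  A='010' vs E='011': no prefix
  A='010' vs G='10': no prefix
  A='010' vs B='11': no prefix
  E='011' vs H='00': no prefix
  E='011' vs A='010': no prefix
  E='011' vs G='10': no prefix
  E='011' vs B='11': no prefix
  G='10' vs H='00': no prefix
  G='10' vs A='010': no prefix
  G='10' vs E='011': no prefix
  G='10' vs B='11': no prefix
  B='11' vs H='00': no prefix
  B='11' vs A='010': no prefix
  B='11' vs E='011': no prefix
  B='11' vs G='10': no prefix
No violation found over all pairs.

YES -- this is a valid prefix code. No codeword is a prefix of any other codeword.


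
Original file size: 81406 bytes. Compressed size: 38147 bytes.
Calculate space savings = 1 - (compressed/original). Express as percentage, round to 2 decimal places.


ratio = compressed/original = 38147/81406 = 0.468602
savings = 1 - ratio = 1 - 0.468602 = 0.531398
as a percentage: 0.531398 * 100 = 53.14%

Space savings = 1 - 38147/81406 = 53.14%


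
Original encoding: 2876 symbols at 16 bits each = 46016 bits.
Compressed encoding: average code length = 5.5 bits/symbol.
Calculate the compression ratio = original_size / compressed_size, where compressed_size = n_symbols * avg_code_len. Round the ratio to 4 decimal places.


original_size = n_symbols * orig_bits = 2876 * 16 = 46016 bits
compressed_size = n_symbols * avg_code_len = 2876 * 5.5 = 15818.0 bits
ratio = original_size / compressed_size = 46016 / 15818.0 = 2.9091

Compression ratio = 2.9091


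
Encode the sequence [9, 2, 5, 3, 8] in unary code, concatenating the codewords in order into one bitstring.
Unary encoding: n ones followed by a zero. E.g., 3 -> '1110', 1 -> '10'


Encode each number as n ones followed by a terminating 0:
  9 -> 1111111110 (10 bits)
  2 -> 110 (3 bits)
  5 -> 111110 (6 bits)
  3 -> 1110 (4 bits)
  8 -> 111111110 (9 bits)
Total length = 10 + 3 + 6 + 4 + 9 = 32 bits.

Unary([9, 2, 5, 3, 8]) = 11111111101101111101110111111110 (32 bits)


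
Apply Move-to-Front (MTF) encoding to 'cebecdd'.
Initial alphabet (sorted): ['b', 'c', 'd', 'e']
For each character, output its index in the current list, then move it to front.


MTF encoding:
'c': index 1 in ['b', 'c', 'd', 'e'] -> ['c', 'b', 'd', 'e']
'e': index 3 in ['c', 'b', 'd', 'e'] -> ['e', 'c', 'b', 'd']
'b': index 2 in ['e', 'c', 'b', 'd'] -> ['b', 'e', 'c', 'd']
'e': index 1 in ['b', 'e', 'c', 'd'] -> ['e', 'b', 'c', 'd']
'c': index 2 in ['e', 'b', 'c', 'd'] -> ['c', 'e', 'b', 'd']
'd': index 3 in ['c', 'e', 'b', 'd'] -> ['d', 'c', 'e', 'b']
'd': index 0 in ['d', 'c', 'e', 'b'] -> ['d', 'c', 'e', 'b']


Output: [1, 3, 2, 1, 2, 3, 0]


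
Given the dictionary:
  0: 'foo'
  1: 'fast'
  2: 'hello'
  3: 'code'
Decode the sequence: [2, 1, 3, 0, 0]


Look up each index in the dictionary:
  2 -> 'hello'
  1 -> 'fast'
  3 -> 'code'
  0 -> 'foo'
  0 -> 'foo'

Decoded: "hello fast code foo foo"


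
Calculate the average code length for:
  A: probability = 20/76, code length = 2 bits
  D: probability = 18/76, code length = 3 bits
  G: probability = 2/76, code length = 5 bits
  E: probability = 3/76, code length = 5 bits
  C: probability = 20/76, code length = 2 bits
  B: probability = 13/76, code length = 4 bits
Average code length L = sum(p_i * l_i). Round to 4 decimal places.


Weighted contributions p_i * l_i:
  A: (20/76) * 2 = 40/76
  D: (18/76) * 3 = 54/76
  G: (2/76) * 5 = 10/76
  E: (3/76) * 5 = 15/76
  C: (20/76) * 2 = 40/76
  B: (13/76) * 4 = 52/76
Sum = (40 + 54 + 10 + 15 + 40 + 52)/76 = 211/76

L = 211/76 = 2.7763 bits/symbol


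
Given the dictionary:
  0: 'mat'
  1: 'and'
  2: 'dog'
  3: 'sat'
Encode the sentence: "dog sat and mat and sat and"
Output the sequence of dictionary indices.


Look up each word in the dictionary:
  'dog' -> 2
  'sat' -> 3
  'and' -> 1
  'mat' -> 0
  'and' -> 1
  'sat' -> 3
  'and' -> 1

Encoded: [2, 3, 1, 0, 1, 3, 1]


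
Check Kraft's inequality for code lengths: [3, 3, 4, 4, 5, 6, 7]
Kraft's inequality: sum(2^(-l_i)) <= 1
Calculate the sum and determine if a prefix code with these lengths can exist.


Sum = 2^(-3) + 2^(-3) + 2^(-4) + 2^(-4) + 2^(-5) + 2^(-6) + 2^(-7)
    = 0.125 + 0.125 + 0.0625 + 0.0625 + 0.03125 + 0.015625 + 0.0078125
    = 55/128 = 0.4296875
Since 0.4296875 <= 1, Kraft's inequality IS satisfied.
A prefix code with these lengths CAN exist.

Kraft sum = 0.4296875. Satisfied.


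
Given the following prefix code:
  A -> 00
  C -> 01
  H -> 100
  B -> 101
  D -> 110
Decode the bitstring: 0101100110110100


Decoding step by step:
Bits 01 -> C
Bits 01 -> C
Bits 100 -> H
Bits 110 -> D
Bits 110 -> D
Bits 100 -> H


Decoded message: CCHDDH


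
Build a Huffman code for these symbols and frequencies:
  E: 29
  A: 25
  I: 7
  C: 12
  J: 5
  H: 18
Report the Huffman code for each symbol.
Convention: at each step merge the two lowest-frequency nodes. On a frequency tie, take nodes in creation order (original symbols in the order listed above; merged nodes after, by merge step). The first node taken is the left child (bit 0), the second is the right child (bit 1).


Huffman tree construction:
Step 1: Merge J(5) + I(7) = 12
Step 2: Merge C(12) + (J+I)(12) = 24
Step 3: Merge H(18) + (C+(J+I))(24) = 42
Step 4: Merge A(25) + E(29) = 54
Step 5: Merge (H+(C+(J+I)))(42) + (A+E)(54) = 96
Read each symbol's code off the tree from the root (left child = 0, right child = 1).

Codes:
  E: 11 (length 2)
  A: 10 (length 2)
  I: 0111 (length 4)
  C: 010 (length 3)
  J: 0110 (length 4)
  H: 00 (length 2)
Average code length: 228/96 = 2.3750 bits/symbol


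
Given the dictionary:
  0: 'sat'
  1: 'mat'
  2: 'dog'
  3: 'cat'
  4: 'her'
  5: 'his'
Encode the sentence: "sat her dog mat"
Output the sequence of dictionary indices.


Look up each word in the dictionary:
  'sat' -> 0
  'her' -> 4
  'dog' -> 2
  'mat' -> 1

Encoded: [0, 4, 2, 1]


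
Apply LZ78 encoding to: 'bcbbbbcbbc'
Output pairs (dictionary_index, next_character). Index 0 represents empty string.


LZ78 encoding steps:
Dictionary: {0: ''}
Step 1: w='' (idx 0), next='b' -> output (0, 'b'), add 'b' as idx 1
Step 2: w='' (idx 0), next='c' -> output (0, 'c'), add 'c' as idx 2
Step 3: w='b' (idx 1), next='b' -> output (1, 'b'), add 'bb' as idx 3
Step 4: w='bb' (idx 3), next='c' -> output (3, 'c'), add 'bbc' as idx 4
Step 5: w='bbc' (idx 4), end of input -> output (4, '')


Encoded: [(0, 'b'), (0, 'c'), (1, 'b'), (3, 'c'), (4, '')]


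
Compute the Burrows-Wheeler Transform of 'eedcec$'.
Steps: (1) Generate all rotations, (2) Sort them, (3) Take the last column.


Rotations (sorted):
  0: $eedcec -> last char: c
  1: c$eedce -> last char: e
  2: cec$eed -> last char: d
  3: dcec$ee -> last char: e
  4: ec$eedc -> last char: c
  5: edcec$e -> last char: e
  6: eedcec$ -> last char: $


BWT = cedece$


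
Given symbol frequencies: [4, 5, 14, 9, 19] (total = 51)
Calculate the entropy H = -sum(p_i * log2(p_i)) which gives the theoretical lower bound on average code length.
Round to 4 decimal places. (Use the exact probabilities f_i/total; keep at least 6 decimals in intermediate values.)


Per-symbol terms -p_i * log2(p_i) with p_i = f_i/51:
  p = 4/51 = 0.078431: log2(p) = -3.672425, -p*log2(p) = 0.288033
  p = 5/51 = 0.098039: log2(p) = -3.350497, -p*log2(p) = 0.328480
  p = 14/51 = 0.274510: log2(p) = -1.865070, -p*log2(p) = 0.511980
  p = 9/51 = 0.176471: log2(p) = -2.502500, -p*log2(p) = 0.441618
  p = 19/51 = 0.372549: log2(p) = -1.424498, -p*log2(p) = 0.530695
H = 0.288033 + 0.328480 + 0.511980 + 0.441618 + 0.530695 = 2.100806

H = 2.1008 bits/symbol


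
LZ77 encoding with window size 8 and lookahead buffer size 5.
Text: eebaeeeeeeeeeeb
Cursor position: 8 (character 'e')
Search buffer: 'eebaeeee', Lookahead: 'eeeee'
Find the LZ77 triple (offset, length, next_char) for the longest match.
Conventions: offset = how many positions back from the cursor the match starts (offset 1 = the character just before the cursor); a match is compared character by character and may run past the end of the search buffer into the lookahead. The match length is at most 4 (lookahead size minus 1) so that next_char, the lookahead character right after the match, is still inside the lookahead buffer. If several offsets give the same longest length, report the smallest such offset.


Try each offset into the search buffer:
  offset=1 (pos 7, char 'e'): match length 4
  offset=2 (pos 6, char 'e'): match length 4
  offset=3 (pos 5, char 'e'): match length 4
  offset=4 (pos 4, char 'e'): match length 4
  offset=5 (pos 3, char 'a'): match length 0
  offset=6 (pos 2, char 'b'): match length 0
  offset=7 (pos 1, char 'e'): match length 1
  offset=8 (pos 0, char 'e'): match length 2
Longest match has length 4, found at offsets 1, 2, 3, 4; take the smallest, offset 1.
next_char = character at position 8 + 4 = 12 -> 'e'

Best match: offset=1, length=4 (matching 'eeee' starting at position 7)
LZ77 triple: (1, 4, 'e')


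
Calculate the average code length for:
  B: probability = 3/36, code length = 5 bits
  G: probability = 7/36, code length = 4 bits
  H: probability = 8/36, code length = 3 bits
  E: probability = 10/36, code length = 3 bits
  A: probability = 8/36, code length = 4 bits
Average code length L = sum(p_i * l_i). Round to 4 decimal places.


Weighted contributions p_i * l_i:
  B: (3/36) * 5 = 15/36
  G: (7/36) * 4 = 28/36
  H: (8/36) * 3 = 24/36
  E: (10/36) * 3 = 30/36
  A: (8/36) * 4 = 32/36
Sum = (15 + 28 + 24 + 30 + 32)/36 = 129/36

L = 129/36 = 3.5833 bits/symbol


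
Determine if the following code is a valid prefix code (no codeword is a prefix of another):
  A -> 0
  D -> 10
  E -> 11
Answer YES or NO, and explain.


Checking each pair (does one codeword prefix another?):
  A='0' vs D='10': no prefix
  A='0' vs E='11': no prefix
  D='10' vs A='0': no prefix
  D='10' vs E='11': no prefix
  E='11' vs A='0': no prefix
  E='11' vs D='10': no prefix
No violation found over all pairs.

YES -- this is a valid prefix code. No codeword is a prefix of any other codeword.


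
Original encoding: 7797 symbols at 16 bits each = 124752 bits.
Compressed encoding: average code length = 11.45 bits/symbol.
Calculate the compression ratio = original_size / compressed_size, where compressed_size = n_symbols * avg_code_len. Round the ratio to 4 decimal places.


original_size = n_symbols * orig_bits = 7797 * 16 = 124752 bits
compressed_size = n_symbols * avg_code_len = 7797 * 11.45 = 89275.65 bits
ratio = original_size / compressed_size = 124752 / 89275.65 = 1.3974

Compression ratio = 1.3974


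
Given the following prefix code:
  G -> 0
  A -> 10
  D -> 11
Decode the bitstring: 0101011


Decoding step by step:
Bits 0 -> G
Bits 10 -> A
Bits 10 -> A
Bits 11 -> D


Decoded message: GAAD


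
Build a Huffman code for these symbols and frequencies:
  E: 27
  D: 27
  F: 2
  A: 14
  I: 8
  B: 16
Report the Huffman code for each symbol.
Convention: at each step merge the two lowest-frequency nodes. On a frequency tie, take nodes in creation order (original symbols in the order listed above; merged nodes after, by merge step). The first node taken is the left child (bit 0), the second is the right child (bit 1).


Huffman tree construction:
Step 1: Merge F(2) + I(8) = 10
Step 2: Merge (F+I)(10) + A(14) = 24
Step 3: Merge B(16) + ((F+I)+A)(24) = 40
Step 4: Merge E(27) + D(27) = 54
Step 5: Merge (B+((F+I)+A))(40) + (E+D)(54) = 94
Read each symbol's code off the tree from the root (left child = 0, right child = 1).

Codes:
  E: 10 (length 2)
  D: 11 (length 2)
  F: 0100 (length 4)
  A: 011 (length 3)
  I: 0101 (length 4)
  B: 00 (length 2)
Average code length: 222/94 = 2.3617 bits/symbol


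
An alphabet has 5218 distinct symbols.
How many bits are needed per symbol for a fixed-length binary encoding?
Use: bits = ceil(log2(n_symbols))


log2(5218) = 12.3493
Bracket: 2^12 = 4096 < 5218 <= 2^13 = 8192
So ceil(log2(5218)) = 13

bits = ceil(log2(5218)) = ceil(12.3493) = 13 bits


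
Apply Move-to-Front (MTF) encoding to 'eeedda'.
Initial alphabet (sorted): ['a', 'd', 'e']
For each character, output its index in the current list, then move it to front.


MTF encoding:
'e': index 2 in ['a', 'd', 'e'] -> ['e', 'a', 'd']
'e': index 0 in ['e', 'a', 'd'] -> ['e', 'a', 'd']
'e': index 0 in ['e', 'a', 'd'] -> ['e', 'a', 'd']
'd': index 2 in ['e', 'a', 'd'] -> ['d', 'e', 'a']
'd': index 0 in ['d', 'e', 'a'] -> ['d', 'e', 'a']
'a': index 2 in ['d', 'e', 'a'] -> ['a', 'd', 'e']


Output: [2, 0, 0, 2, 0, 2]


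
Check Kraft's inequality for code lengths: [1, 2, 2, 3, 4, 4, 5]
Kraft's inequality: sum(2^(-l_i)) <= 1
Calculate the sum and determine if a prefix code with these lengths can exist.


Sum = 2^(-1) + 2^(-2) + 2^(-2) + 2^(-3) + 2^(-4) + 2^(-4) + 2^(-5)
    = 0.5 + 0.25 + 0.25 + 0.125 + 0.0625 + 0.0625 + 0.03125
    = 41/32 = 1.28125
Since 1.28125 > 1, Kraft's inequality is NOT satisfied.
A prefix code with these lengths CANNOT exist.

Kraft sum = 1.28125. Not satisfied.


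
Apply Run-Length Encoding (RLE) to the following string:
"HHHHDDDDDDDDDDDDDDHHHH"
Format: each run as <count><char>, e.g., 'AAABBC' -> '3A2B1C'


Scanning runs left to right:
  i=0: run of 'H' x 4 -> '4H'
  i=4: run of 'D' x 14 -> '14D'
  i=18: run of 'H' x 4 -> '4H'

RLE = 4H14D4H


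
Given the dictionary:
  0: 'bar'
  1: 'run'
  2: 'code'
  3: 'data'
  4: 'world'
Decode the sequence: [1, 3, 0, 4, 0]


Look up each index in the dictionary:
  1 -> 'run'
  3 -> 'data'
  0 -> 'bar'
  4 -> 'world'
  0 -> 'bar'

Decoded: "run data bar world bar"


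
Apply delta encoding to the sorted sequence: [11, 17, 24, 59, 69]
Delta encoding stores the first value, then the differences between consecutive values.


First value: 11
Deltas:
  17 - 11 = 6
  24 - 17 = 7
  59 - 24 = 35
  69 - 59 = 10


Delta encoded: [11, 6, 7, 35, 10]


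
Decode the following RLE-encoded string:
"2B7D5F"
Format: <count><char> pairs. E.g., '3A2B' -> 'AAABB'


Expanding each <count><char> pair:
  2B -> 'BB'
  7D -> 'DDDDDDD'
  5F -> 'FFFFF'

Decoded = BBDDDDDDDFFFFF


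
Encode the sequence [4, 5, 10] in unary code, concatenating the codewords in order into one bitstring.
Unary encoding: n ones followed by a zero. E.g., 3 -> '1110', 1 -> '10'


Encode each number as n ones followed by a terminating 0:
  4 -> 11110 (5 bits)
  5 -> 111110 (6 bits)
  10 -> 11111111110 (11 bits)
Total length = 5 + 6 + 11 = 22 bits.

Unary([4, 5, 10]) = 1111011111011111111110 (22 bits)


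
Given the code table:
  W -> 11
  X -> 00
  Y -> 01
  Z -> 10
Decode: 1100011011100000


Decoding:
11 -> W
00 -> X
01 -> Y
10 -> Z
11 -> W
10 -> Z
00 -> X
00 -> X


Result: WXYZWZXX


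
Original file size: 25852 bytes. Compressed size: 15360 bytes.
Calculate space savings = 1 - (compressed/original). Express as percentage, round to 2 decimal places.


ratio = compressed/original = 15360/25852 = 0.594151
savings = 1 - ratio = 1 - 0.594151 = 0.405849
as a percentage: 0.405849 * 100 = 40.58%

Space savings = 1 - 15360/25852 = 40.58%


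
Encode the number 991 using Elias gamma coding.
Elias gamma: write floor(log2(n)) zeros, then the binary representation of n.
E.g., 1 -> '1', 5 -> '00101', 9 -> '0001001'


num_bits = floor(log2(991)) + 1 = 10
leading_zeros = num_bits - 1 = 9
binary(991) = 1111011111

Elias gamma(991) = '000000000' + '1111011111' = 0000000001111011111 (19 bits)


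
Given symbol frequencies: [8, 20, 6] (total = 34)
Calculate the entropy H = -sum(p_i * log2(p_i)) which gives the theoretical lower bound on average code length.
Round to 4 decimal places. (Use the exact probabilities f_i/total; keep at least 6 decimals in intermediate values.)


Per-symbol terms -p_i * log2(p_i) with p_i = f_i/34:
  p = 8/34 = 0.235294: log2(p) = -2.087463, -p*log2(p) = 0.491168
  p = 20/34 = 0.588235: log2(p) = -0.765535, -p*log2(p) = 0.450315
  p = 6/34 = 0.176471: log2(p) = -2.502500, -p*log2(p) = 0.441618
H = 0.491168 + 0.450315 + 0.441618 = 1.383101

H = 1.3831 bits/symbol


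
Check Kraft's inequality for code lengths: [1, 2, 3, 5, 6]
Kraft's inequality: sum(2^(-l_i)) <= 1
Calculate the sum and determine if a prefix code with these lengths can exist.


Sum = 2^(-1) + 2^(-2) + 2^(-3) + 2^(-5) + 2^(-6)
    = 0.5 + 0.25 + 0.125 + 0.03125 + 0.015625
    = 59/64 = 0.921875
Since 0.921875 <= 1, Kraft's inequality IS satisfied.
A prefix code with these lengths CAN exist.

Kraft sum = 0.921875. Satisfied.


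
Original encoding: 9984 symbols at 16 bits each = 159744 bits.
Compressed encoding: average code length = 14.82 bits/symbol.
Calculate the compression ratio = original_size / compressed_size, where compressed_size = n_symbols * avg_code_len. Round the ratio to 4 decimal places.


original_size = n_symbols * orig_bits = 9984 * 16 = 159744 bits
compressed_size = n_symbols * avg_code_len = 9984 * 14.82 = 147962.88 bits
ratio = original_size / compressed_size = 159744 / 147962.88 = 1.0796

Compression ratio = 1.0796


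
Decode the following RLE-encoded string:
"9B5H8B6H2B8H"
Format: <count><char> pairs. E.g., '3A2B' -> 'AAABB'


Expanding each <count><char> pair:
  9B -> 'BBBBBBBBB'
  5H -> 'HHHHH'
  8B -> 'BBBBBBBB'
  6H -> 'HHHHHH'
  2B -> 'BB'
  8H -> 'HHHHHHHH'

Decoded = BBBBBBBBBHHHHHBBBBBBBBHHHHHHBBHHHHHHHH


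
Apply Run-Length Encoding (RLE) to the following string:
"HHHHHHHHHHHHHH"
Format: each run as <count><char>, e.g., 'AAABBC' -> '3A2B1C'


Scanning runs left to right:
  i=0: run of 'H' x 14 -> '14H'

RLE = 14H


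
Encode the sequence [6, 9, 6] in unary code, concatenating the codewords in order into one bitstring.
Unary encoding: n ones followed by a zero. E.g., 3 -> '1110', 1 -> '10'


Encode each number as n ones followed by a terminating 0:
  6 -> 1111110 (7 bits)
  9 -> 1111111110 (10 bits)
  6 -> 1111110 (7 bits)
Total length = 7 + 10 + 7 = 24 bits.

Unary([6, 9, 6]) = 111111011111111101111110 (24 bits)


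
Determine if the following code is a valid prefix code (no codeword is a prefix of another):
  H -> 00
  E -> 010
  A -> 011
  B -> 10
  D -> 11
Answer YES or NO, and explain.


Checking each pair (does one codeword prefix another?):
  H='00' vs E='010': no prefix
  H='00' vs A='011': no prefix
  H='00' vs B='10': no prefix
  H='00' vs D='11': no prefix
  E='010' vs H='00': no prefix
  E='010' vs A='011': no prefix
  E='010' vs B='10': no prefix
  E='010' vs D='11': no prefix
  A='011' vs H='00': no prefix
  A='011' vs E='010': no prefix
  A='011' vs B='10': no prefix
  A='011' vs D='11': no prefix
  B='10' vs H='00': no prefix
  B='10' vs E='010': no prefix
  B='10' vs A='011': no prefix
  B='10' vs D='11': no prefix
  D='11' vs H='00': no prefix
  D='11' vs E='010': no prefix
  D='11' vs A='011': no prefix
  D='11' vs B='10': no prefix
No violation found over all pairs.

YES -- this is a valid prefix code. No codeword is a prefix of any other codeword.


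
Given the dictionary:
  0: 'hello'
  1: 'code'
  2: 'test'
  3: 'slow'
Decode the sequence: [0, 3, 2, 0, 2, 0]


Look up each index in the dictionary:
  0 -> 'hello'
  3 -> 'slow'
  2 -> 'test'
  0 -> 'hello'
  2 -> 'test'
  0 -> 'hello'

Decoded: "hello slow test hello test hello"


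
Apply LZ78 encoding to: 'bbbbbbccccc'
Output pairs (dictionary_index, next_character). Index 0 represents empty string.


LZ78 encoding steps:
Dictionary: {0: ''}
Step 1: w='' (idx 0), next='b' -> output (0, 'b'), add 'b' as idx 1
Step 2: w='b' (idx 1), next='b' -> output (1, 'b'), add 'bb' as idx 2
Step 3: w='bb' (idx 2), next='b' -> output (2, 'b'), add 'bbb' as idx 3
Step 4: w='' (idx 0), next='c' -> output (0, 'c'), add 'c' as idx 4
Step 5: w='c' (idx 4), next='c' -> output (4, 'c'), add 'cc' as idx 5
Step 6: w='cc' (idx 5), end of input -> output (5, '')


Encoded: [(0, 'b'), (1, 'b'), (2, 'b'), (0, 'c'), (4, 'c'), (5, '')]


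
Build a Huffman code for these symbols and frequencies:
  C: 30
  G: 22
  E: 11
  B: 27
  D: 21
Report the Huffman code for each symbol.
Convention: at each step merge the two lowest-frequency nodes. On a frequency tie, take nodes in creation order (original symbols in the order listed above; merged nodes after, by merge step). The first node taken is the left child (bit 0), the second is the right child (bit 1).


Huffman tree construction:
Step 1: Merge E(11) + D(21) = 32
Step 2: Merge G(22) + B(27) = 49
Step 3: Merge C(30) + (E+D)(32) = 62
Step 4: Merge (G+B)(49) + (C+(E+D))(62) = 111
Read each symbol's code off the tree from the root (left child = 0, right child = 1).

Codes:
  C: 10 (length 2)
  G: 00 (length 2)
  E: 110 (length 3)
  B: 01 (length 2)
  D: 111 (length 3)
Average code length: 254/111 = 2.2883 bits/symbol


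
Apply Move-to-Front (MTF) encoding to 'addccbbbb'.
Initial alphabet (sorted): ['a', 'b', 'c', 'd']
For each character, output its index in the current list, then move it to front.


MTF encoding:
'a': index 0 in ['a', 'b', 'c', 'd'] -> ['a', 'b', 'c', 'd']
'd': index 3 in ['a', 'b', 'c', 'd'] -> ['d', 'a', 'b', 'c']
'd': index 0 in ['d', 'a', 'b', 'c'] -> ['d', 'a', 'b', 'c']
'c': index 3 in ['d', 'a', 'b', 'c'] -> ['c', 'd', 'a', 'b']
'c': index 0 in ['c', 'd', 'a', 'b'] -> ['c', 'd', 'a', 'b']
'b': index 3 in ['c', 'd', 'a', 'b'] -> ['b', 'c', 'd', 'a']
'b': index 0 in ['b', 'c', 'd', 'a'] -> ['b', 'c', 'd', 'a']
'b': index 0 in ['b', 'c', 'd', 'a'] -> ['b', 'c', 'd', 'a']
'b': index 0 in ['b', 'c', 'd', 'a'] -> ['b', 'c', 'd', 'a']


Output: [0, 3, 0, 3, 0, 3, 0, 0, 0]


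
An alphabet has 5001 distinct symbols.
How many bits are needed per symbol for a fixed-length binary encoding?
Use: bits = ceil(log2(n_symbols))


log2(5001) = 12.288
Bracket: 2^12 = 4096 < 5001 <= 2^13 = 8192
So ceil(log2(5001)) = 13

bits = ceil(log2(5001)) = ceil(12.288) = 13 bits


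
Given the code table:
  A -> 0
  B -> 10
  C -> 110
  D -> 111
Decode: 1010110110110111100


Decoding:
10 -> B
10 -> B
110 -> C
110 -> C
110 -> C
111 -> D
10 -> B
0 -> A


Result: BBCCCDBA


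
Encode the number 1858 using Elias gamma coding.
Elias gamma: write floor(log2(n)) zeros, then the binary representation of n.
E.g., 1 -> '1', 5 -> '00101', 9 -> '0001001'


num_bits = floor(log2(1858)) + 1 = 11
leading_zeros = num_bits - 1 = 10
binary(1858) = 11101000010

Elias gamma(1858) = '0000000000' + '11101000010' = 000000000011101000010 (21 bits)


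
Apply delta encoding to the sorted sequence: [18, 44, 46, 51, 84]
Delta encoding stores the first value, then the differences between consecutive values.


First value: 18
Deltas:
  44 - 18 = 26
  46 - 44 = 2
  51 - 46 = 5
  84 - 51 = 33


Delta encoded: [18, 26, 2, 5, 33]


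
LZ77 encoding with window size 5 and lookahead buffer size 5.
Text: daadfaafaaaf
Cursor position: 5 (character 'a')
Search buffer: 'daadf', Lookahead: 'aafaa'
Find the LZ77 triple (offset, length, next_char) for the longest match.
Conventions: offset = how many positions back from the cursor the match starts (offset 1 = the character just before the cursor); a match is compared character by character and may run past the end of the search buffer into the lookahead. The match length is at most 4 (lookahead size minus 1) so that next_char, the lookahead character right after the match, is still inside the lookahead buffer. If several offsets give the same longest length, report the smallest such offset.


Try each offset into the search buffer:
  offset=1 (pos 4, char 'f'): match length 0
  offset=2 (pos 3, char 'd'): match length 0
  offset=3 (pos 2, char 'a'): match length 1
  offset=4 (pos 1, char 'a'): match length 2
  offset=5 (pos 0, char 'd'): match length 0
Longest match has length 2 at offset 4.
next_char = character at position 5 + 2 = 7 -> 'f'

Best match: offset=4, length=2 (matching 'aa' starting at position 1)
LZ77 triple: (4, 2, 'f')


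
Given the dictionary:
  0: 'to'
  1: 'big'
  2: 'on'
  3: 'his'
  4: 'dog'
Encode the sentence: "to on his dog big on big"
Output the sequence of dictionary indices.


Look up each word in the dictionary:
  'to' -> 0
  'on' -> 2
  'his' -> 3
  'dog' -> 4
  'big' -> 1
  'on' -> 2
  'big' -> 1

Encoded: [0, 2, 3, 4, 1, 2, 1]


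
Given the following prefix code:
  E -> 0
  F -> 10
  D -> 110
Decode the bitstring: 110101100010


Decoding step by step:
Bits 110 -> D
Bits 10 -> F
Bits 110 -> D
Bits 0 -> E
Bits 0 -> E
Bits 10 -> F


Decoded message: DFDEEF


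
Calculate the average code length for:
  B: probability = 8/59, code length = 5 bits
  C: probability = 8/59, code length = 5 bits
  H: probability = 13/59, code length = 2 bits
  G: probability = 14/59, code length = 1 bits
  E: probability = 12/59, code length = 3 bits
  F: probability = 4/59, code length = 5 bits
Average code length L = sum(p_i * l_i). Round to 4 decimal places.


Weighted contributions p_i * l_i:
  B: (8/59) * 5 = 40/59
  C: (8/59) * 5 = 40/59
  H: (13/59) * 2 = 26/59
  G: (14/59) * 1 = 14/59
  E: (12/59) * 3 = 36/59
  F: (4/59) * 5 = 20/59
Sum = (40 + 40 + 26 + 14 + 36 + 20)/59 = 176/59

L = 176/59 = 2.9831 bits/symbol


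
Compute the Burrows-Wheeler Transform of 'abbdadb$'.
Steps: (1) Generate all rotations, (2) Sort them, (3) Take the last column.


Rotations (sorted):
  0: $abbdadb -> last char: b
  1: abbdadb$ -> last char: $
  2: adb$abbd -> last char: d
  3: b$abbdad -> last char: d
  4: bbdadb$a -> last char: a
  5: bdadb$ab -> last char: b
  6: dadb$abb -> last char: b
  7: db$abbda -> last char: a


BWT = b$ddabba


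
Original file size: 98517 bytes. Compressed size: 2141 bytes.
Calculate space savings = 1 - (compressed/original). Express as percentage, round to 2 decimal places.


ratio = compressed/original = 2141/98517 = 0.021732
savings = 1 - ratio = 1 - 0.021732 = 0.978268
as a percentage: 0.978268 * 100 = 97.83%

Space savings = 1 - 2141/98517 = 97.83%


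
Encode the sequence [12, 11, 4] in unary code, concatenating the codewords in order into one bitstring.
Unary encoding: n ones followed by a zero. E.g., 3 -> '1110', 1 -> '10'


Encode each number as n ones followed by a terminating 0:
  12 -> 1111111111110 (13 bits)
  11 -> 111111111110 (12 bits)
  4 -> 11110 (5 bits)
Total length = 13 + 12 + 5 = 30 bits.

Unary([12, 11, 4]) = 111111111111011111111111011110 (30 bits)


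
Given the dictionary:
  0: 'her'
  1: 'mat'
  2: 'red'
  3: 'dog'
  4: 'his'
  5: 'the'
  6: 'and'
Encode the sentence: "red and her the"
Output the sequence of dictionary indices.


Look up each word in the dictionary:
  'red' -> 2
  'and' -> 6
  'her' -> 0
  'the' -> 5

Encoded: [2, 6, 0, 5]


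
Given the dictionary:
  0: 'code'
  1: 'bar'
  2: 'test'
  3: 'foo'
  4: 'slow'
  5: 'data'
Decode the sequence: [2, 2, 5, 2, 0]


Look up each index in the dictionary:
  2 -> 'test'
  2 -> 'test'
  5 -> 'data'
  2 -> 'test'
  0 -> 'code'

Decoded: "test test data test code"
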